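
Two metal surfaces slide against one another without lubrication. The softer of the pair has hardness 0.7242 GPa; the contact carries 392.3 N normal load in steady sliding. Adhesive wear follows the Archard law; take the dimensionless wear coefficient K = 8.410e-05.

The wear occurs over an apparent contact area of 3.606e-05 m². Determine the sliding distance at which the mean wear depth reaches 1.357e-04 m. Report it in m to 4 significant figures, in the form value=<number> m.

value=107.4 m

Intermediate values appear rounded. All working math maintains exact precision — rounded once at the end: four significant digits.
Hardness H = 0.7242 GPa = 7.242e+08 Pa.
In SI base units, W = 392.3 N, H = 7.242e+08 Pa, K = 8.410e-05.
Wearable volume V_lim = h_lim·A = 1.357e-04 · 3.606e-05 = 4.893e-09 m³.
Sliding life L = V_lim·H/(K·W) = 4.893e-09 · 7.242e+08 / (8.410e-05 · 392.3) = 107.4 m.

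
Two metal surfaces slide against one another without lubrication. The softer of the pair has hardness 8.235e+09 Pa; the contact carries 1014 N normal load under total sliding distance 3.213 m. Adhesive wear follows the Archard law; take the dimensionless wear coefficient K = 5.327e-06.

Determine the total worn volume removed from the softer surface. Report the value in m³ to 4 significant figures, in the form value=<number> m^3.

Intermediate values are displayed rounded. Every step holds exact precision — one last rounding, at 4 significant figures.
Working in SI base units: W = 1014 N, H = 8.235e+09 Pa, K = 5.327e-06.
By Archard's law, V = K·W·L/H = 5.327e-06 · 1014 · 3.213 / 8.235e+09 = 2.108e-12 m³.

value=2.108e-12 m^3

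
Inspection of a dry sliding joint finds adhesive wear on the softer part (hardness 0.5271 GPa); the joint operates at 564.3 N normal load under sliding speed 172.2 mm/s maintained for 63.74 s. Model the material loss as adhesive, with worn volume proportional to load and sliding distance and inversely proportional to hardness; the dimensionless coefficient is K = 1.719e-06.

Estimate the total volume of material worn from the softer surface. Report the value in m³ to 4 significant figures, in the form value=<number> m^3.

Intermediate values are shown rounded. Each operation carries full precision — rounded once at the end, at 4 significant figures.
Sliding speed v = 172.2 mm/s = 0.1722 m/s. The distance L = v·t = 0.1722 m/s × 63.74 s = 10.98 m.
Hardness H = 0.5271 GPa = 5.271e+08 Pa.
Working in SI base units: W = 564.3 N, H = 5.271e+08 Pa, K = 1.719e-06.
Worn volume V = K·W·L/H = 1.719e-06 · 564.3 · 10.98 / 5.271e+08 = 2.020e-11 m³.

value=2.020e-11 m^3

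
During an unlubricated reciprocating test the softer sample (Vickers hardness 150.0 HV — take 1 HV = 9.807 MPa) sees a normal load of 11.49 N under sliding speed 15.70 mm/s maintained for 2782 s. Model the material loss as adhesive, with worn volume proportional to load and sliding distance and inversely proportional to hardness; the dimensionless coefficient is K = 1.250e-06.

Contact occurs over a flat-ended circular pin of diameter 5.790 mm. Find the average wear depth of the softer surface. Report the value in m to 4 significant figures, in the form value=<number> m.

All arithmetic maintains full float precision. The intermediates are shown rounded — rounded just once to 4 significant digits.
Convert: Sliding speed v = 15.70 mm/s = 0.01570 m/s. Sliding distance L = v·t = 0.01570 m/s × 2782 s = 43.68 m.
Convert: Hardness H = 150.0 HV × 9.807 MPa/HV = 1471 MPa = 1.471e+09 Pa.
Convert: Pin diameter d = 5.790 mm = 0.005790 m. Contact area A = π·d²/4 = π·(0.005790 m)²/4 = 2.633e-05 m².
In SI base units, W = 11.49 N, H = 1.471e+09 Pa, K = 1.250e-06.
Apply Archard: V = K·W·L/H = 1.250e-06 · 11.49 · 43.68 / 1.471e+09 = 4.264e-13 m³.
Wear depth h = V/A = 4.264e-13 / 2.633e-05 = 1.620e-08 m.

value=1.620e-08 m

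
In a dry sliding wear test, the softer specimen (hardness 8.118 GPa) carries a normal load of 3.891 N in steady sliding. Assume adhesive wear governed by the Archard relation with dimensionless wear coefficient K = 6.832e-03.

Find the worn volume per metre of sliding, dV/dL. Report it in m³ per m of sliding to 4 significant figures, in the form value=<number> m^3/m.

Every step runs at full precision. Intermediate values are printed rounded — rounded just once: four significant digits.
Hardness H = 8.118 GPa = 8.118e+09 Pa.
In SI base units: W = 3.891 N, H = 8.118e+09 Pa, K = 6.832e-03.
The wear rate dV/dL = K·W/H — distance-free: 6.832e-03 · 3.891 / 8.118e+09 = 3.275e-12 m³/m.

value=3.275e-12 m^3/m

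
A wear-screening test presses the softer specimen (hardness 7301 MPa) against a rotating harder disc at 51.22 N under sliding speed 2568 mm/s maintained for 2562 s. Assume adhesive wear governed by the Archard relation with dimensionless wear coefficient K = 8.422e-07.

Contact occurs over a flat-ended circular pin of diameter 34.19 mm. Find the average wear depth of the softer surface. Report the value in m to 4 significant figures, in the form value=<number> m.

Intermediate values are printed rounded — all arithmetic runs at exact precision — rounded just once to 4 significant digits.
Sliding speed v = 2568 mm/s = 2.568 m/s. Distance covered L = v·t = 2.568 m/s × 2562 s = 6579 m.
Hardness H = 7301 MPa = 7.301e+09 Pa.
Pin diameter d = 34.19 mm = 0.03419 m. Contact area A = π·d²/4 = π·(0.03419 m)²/4 = 9.181e-04 m².
SI base units throughout: W = 51.22 N, H = 7.301e+09 Pa, K = 8.422e-07.
Archard volume V = K·W·L/H = 8.422e-07 · 51.22 · 6579 / 7.301e+09 = 3.887e-11 m³.
Wear depth h = V/A = 3.887e-11 / 9.181e-04 = 4.234e-08 m.

value=4.234e-08 m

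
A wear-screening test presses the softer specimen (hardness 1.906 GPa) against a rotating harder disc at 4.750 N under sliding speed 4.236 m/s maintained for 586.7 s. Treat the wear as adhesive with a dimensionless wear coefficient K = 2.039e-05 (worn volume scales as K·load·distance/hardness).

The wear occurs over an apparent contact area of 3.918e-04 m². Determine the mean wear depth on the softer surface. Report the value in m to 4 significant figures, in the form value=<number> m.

value=3.223e-07 m

All working math maintains full precision. Intermediate values appear rounded — one last rounding, at four significant digits.
Total distance L = v·t = 4.236 m/s × 586.7 s = 2485 m.
Hardness H = 1.906 GPa = 1.906e+09 Pa.
SI base units throughout: W = 4.750 N, H = 1.906e+09 Pa, K = 2.039e-05.
By Archard's law, V = K·W·L/H = 2.039e-05 · 4.750 · 2485 / 1.906e+09 = 1.263e-10 m³.
Average depth h = V/A = 1.263e-10 / 3.918e-04 = 3.223e-07 m.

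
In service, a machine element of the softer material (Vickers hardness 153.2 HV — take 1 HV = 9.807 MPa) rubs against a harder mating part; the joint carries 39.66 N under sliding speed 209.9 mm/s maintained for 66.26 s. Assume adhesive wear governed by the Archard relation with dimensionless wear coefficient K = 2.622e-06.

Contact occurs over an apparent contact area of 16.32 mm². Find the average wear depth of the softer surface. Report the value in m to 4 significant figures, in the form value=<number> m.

value=5.898e-08 m

Intermediate values are displayed rounded; every step runs at exact precision, and rounded once at the end to 4 significant digits.
Sliding speed v = 209.9 mm/s = 0.2099 m/s. Total distance L = v·t = 0.2099 m/s × 66.26 s = 13.91 m.
Hardness H = 153.2 HV × 9.807 MPa/HV = 1502 MPa = 1.502e+09 Pa.
Contact area A = 16.32 mm² = 1.632e-05 m².
Working in SI base units: W = 39.66 N, H = 1.502e+09 Pa, K = 2.622e-06.
Archard relation: V = K·W·L/H = 2.622e-06 · 39.66 · 13.91 / 1.502e+09 = 9.626e-13 m³.
Mean wear depth h = V/A = 9.626e-13 / 1.632e-05 = 5.898e-08 m.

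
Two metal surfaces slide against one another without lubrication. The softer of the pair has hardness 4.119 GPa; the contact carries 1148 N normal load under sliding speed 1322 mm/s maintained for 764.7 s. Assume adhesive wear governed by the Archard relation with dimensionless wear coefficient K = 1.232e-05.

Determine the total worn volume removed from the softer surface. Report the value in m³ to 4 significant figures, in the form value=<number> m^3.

All arithmetic keeps full float precision. Shown intermediates are rounded, and rounded once at the end to 4 significant digits.
Convert: Sliding speed v = 1322 mm/s = 1.322 m/s. Distance covered L = v·t = 1.322 m/s × 764.7 s = 1011 m.
Convert: Hardness H = 4.119 GPa = 4.119e+09 Pa.
Collected in SI base units: W = 1148 N, H = 4.119e+09 Pa, K = 1.232e-05.
Worn volume V = K·W·L/H = 1.232e-05 · 1148 · 1011 / 4.119e+09 = 3.471e-09 m³.

value=3.471e-09 m^3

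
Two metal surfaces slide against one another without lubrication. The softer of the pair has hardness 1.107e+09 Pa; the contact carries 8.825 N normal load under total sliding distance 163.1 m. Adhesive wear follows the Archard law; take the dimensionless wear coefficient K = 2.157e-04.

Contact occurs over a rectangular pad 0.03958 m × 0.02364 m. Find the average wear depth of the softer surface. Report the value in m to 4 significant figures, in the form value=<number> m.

Printed values are rounded; the computation carries full float precision, and a single final rounding to 4 significant figures.
Contact area A = 0.03958 m × 0.02364 m = 9.357e-04 m².
Restated in SI base units: W = 8.825 N, H = 1.107e+09 Pa, K = 2.157e-04.
Wear volume V = K·W·L/H = 2.157e-04 · 8.825 · 163.1 / 1.107e+09 = 2.805e-10 m³.
Depth of wear h = V/A = 2.805e-10 / 9.357e-04 = 2.997e-07 m.

value=2.997e-07 m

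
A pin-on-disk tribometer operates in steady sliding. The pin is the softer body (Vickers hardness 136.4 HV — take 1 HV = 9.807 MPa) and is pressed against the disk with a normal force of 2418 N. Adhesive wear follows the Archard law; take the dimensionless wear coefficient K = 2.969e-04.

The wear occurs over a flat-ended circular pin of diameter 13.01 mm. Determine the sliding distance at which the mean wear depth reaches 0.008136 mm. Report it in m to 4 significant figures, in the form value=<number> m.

The computation maintains full float precision, and quoted intermediates are rounded; a lone final rounding to four significant digits.
Hardness H = 136.4 HV × 9.807 MPa/HV = 1338 MPa = 1.338e+09 Pa.
Pin diameter d = 13.01 mm = 0.01301 m. Contact area A = π·d²/4 = π·(0.01301 m)²/4 = 1.329e-04 m².
Depth limit h_lim = 0.008136 mm = 8.136e-06 m.
Restated in SI base units: W = 2418 N, H = 1.338e+09 Pa, K = 2.969e-04.
Permissible volume V_lim = h_lim·A = 8.136e-06 · 1.329e-04 = 1.082e-09 m³.
Life L = V_lim·H/(K·W) = 1.082e-09 · 1.338e+09 / (2.969e-04 · 2418) = 2.015 m.

value=2.015 m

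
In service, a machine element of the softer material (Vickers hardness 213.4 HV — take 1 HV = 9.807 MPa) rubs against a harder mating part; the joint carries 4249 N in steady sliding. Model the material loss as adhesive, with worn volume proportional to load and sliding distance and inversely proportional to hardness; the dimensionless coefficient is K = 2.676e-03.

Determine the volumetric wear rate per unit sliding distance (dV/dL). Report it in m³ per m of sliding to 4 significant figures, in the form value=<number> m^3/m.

Intermediate values are displayed rounded; the computation holds full precision — one last rounding: 4 significant figures.
Hardness H = 213.4 HV × 9.807 MPa/HV = 2093 MPa = 2.093e+09 Pa.
In SI base units, W = 4249 N, H = 2.093e+09 Pa, K = 2.676e-03.
Rate of wear dV/dL = K·W/H (independent of L): 2.676e-03 · 4249 / 2.093e+09 = 5.433e-09 m³/m.

value=5.433e-09 m^3/m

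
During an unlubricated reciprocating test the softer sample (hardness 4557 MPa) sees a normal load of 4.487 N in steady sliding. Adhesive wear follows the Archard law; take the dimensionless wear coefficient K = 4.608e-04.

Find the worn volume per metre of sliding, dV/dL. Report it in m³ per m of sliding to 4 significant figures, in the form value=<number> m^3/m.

value=4.537e-13 m^3/m

The intermediates are printed rounded; all arithmetic keeps full float precision, and a lone final rounding, at four significant figures.
Hardness H = 4557 MPa = 4.557e+09 Pa.
In SI base units: W = 4.487 N, H = 4.557e+09 Pa, K = 4.608e-04.
Wear rate dV/dL = K·W/H: 4.608e-04 · 4.487 / 4.557e+09 = 4.537e-13 m³/m.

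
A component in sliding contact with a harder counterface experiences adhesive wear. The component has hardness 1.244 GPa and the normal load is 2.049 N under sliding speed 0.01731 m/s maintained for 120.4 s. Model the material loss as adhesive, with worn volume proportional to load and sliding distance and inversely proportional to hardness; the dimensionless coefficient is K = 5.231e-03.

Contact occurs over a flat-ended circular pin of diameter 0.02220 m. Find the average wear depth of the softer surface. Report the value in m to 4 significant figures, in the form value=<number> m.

All working math holds full precision. Intermediate values are printed rounded, and a lone final rounding to four significant figures.
The distance L = v·t = 0.01731 m/s × 120.4 s = 2.084 m.
Hardness H = 1.244 GPa = 1.244e+09 Pa.
Contact area A = π·d²/4 = π·(0.02220 m)²/4 = 3.871e-04 m².
In SI base units, W = 2.049 N, H = 1.244e+09 Pa, K = 5.231e-03.
Archard relation: V = K·W·L/H = 5.231e-03 · 2.049 · 2.084 / 1.244e+09 = 1.796e-11 m³.
Depth h = V/A = 1.796e-11 / 3.871e-04 = 4.639e-08 m.

value=4.639e-08 m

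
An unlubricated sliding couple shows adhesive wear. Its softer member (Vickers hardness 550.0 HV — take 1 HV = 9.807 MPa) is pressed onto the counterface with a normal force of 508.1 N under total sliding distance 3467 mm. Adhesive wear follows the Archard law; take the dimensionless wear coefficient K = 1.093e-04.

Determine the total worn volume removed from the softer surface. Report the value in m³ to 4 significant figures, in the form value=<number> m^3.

value=3.570e-11 m^3

Intermediates are printed rounded; every step carries exact precision. Rounded once at the end: 4 significant digits.
Convert: The distance L = 3467 mm = 3.467 m.
Convert: Hardness H = 550.0 HV × 9.807 MPa/HV = 5394 MPa = 5.394e+09 Pa.
In SI base units: W = 508.1 N, H = 5.394e+09 Pa, K = 1.093e-04.
Volume removed: V = K·W·L/H = 1.093e-04 · 508.1 · 3.467 / 5.394e+09 = 3.570e-11 m³.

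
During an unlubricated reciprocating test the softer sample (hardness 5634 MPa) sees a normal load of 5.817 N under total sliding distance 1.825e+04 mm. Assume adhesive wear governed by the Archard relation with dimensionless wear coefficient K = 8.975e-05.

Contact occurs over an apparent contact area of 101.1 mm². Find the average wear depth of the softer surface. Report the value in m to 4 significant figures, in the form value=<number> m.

value=1.673e-08 m

Intermediate values appear rounded. The algebra holds exact precision; one final rounding, at four significant digits.
Convert: Distance covered L = 1.825e+04 mm = 18.25 m.
Convert: Hardness H = 5634 MPa = 5.634e+09 Pa.
Convert: Contact area A = 101.1 mm² = 1.011e-04 m².
Expressed in SI base units: W = 5.817 N, H = 5.634e+09 Pa, K = 8.975e-05.
Volume removed: V = K·W·L/H = 8.975e-05 · 5.817 · 18.25 / 5.634e+09 = 1.691e-12 m³.
Wear depth h = V/A = 1.691e-12 / 1.011e-04 = 1.673e-08 m.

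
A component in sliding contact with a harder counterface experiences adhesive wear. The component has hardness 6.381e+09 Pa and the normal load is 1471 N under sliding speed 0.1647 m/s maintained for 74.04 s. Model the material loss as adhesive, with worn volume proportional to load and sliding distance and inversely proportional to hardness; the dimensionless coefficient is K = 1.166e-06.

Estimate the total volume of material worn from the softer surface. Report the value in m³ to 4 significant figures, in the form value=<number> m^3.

value=3.278e-12 m^3

The intermediates appear rounded. The algebra keeps exact precision — one last rounding to four significant digits.
Convert: Path length L = v·t = 0.1647 m/s × 74.04 s = 12.19 m.
In SI base units, W = 1471 N, H = 6.381e+09 Pa, K = 1.166e-06.
Worn volume V = K·W·L/H = 1.166e-06 · 1471 · 12.19 / 6.381e+09 = 3.278e-12 m³.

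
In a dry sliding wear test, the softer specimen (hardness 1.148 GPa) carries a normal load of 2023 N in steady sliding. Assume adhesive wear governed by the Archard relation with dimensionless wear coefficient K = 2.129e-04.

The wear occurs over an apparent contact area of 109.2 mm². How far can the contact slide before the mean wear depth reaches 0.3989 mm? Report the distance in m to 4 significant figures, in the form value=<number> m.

value=116.1 m

Every step runs at exact precision, and intermediates are shown rounded. Rounded just once: four significant digits.
Hardness H = 1.148 GPa = 1.148e+09 Pa.
Contact area A = 109.2 mm² = 1.092e-04 m².
Depth limit h_lim = 0.3989 mm = 3.989e-04 m.
Expressed in SI base units: W = 2023 N, H = 1.148e+09 Pa, K = 2.129e-04.
Allowed volume V_lim = h_lim·A = 3.989e-04 · 1.092e-04 = 4.356e-08 m³.
Life L = V_lim·H/(K·W) = 4.356e-08 · 1.148e+09 / (2.129e-04 · 2023) = 116.1 m.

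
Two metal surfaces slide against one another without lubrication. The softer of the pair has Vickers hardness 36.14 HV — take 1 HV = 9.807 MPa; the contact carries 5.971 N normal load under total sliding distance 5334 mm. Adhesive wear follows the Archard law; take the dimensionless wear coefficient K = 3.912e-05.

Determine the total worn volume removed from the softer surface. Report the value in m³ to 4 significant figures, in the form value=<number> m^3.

value=3.515e-12 m^3

The intermediates are displayed rounded; the algebra carries full precision; one last rounding to 4 significant digits.
Convert: The distance L = 5334 mm = 5.334 m.
Convert: Hardness H = 36.14 HV × 9.807 MPa/HV = 354.4 MPa = 3.544e+08 Pa.
SI base units throughout: W = 5.971 N, H = 3.544e+08 Pa, K = 3.912e-05.
By Archard's law, V = K·W·L/H = 3.912e-05 · 5.971 · 5.334 / 3.544e+08 = 3.515e-12 m³.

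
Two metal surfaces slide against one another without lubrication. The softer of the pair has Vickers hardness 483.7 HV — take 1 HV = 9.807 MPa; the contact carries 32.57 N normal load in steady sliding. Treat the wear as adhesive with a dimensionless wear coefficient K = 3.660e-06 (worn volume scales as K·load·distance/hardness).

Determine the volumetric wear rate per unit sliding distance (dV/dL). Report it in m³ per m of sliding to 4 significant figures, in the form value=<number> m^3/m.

value=2.513e-14 m^3/m

The intermediates appear rounded, and every step keeps exact precision — rounded just once, at 4 significant digits.
Hardness H = 483.7 HV × 9.807 MPa/HV = 4744 MPa = 4.744e+09 Pa.
Restated in SI base units: W = 32.57 N, H = 4.744e+09 Pa, K = 3.660e-06.
Rate of wear dV/dL = K·W/H: 3.660e-06 · 32.57 / 4.744e+09 = 2.513e-14 m³/m.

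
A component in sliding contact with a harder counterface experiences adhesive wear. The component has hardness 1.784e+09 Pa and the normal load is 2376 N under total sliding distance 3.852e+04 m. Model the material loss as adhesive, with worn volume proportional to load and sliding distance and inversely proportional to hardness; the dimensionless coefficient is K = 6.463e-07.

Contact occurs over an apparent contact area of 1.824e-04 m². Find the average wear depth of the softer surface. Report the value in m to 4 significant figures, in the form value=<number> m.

value=1.818e-04 m

Printed values are rounded — every step keeps full float precision. Rounded just once: four significant figures.
Restated in SI base units: W = 2376 N, H = 1.784e+09 Pa, K = 6.463e-07.
Volume removed: V = K·W·L/H = 6.463e-07 · 2376 · 3.852e+04 / 1.784e+09 = 3.316e-08 m³.
Mean depth h = V/A = 3.316e-08 / 1.824e-04 = 1.818e-04 m.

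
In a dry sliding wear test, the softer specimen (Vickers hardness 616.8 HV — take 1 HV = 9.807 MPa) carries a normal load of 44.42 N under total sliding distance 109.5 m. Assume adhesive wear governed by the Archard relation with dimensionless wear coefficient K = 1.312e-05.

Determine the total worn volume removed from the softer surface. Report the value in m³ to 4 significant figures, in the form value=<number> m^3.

All arithmetic holds exact precision; intermediate values are printed rounded; rounded just once, at 4 significant digits.
Convert: Hardness H = 616.8 HV × 9.807 MPa/HV = 6049 MPa = 6.049e+09 Pa.
In SI base units: W = 44.42 N, H = 6.049e+09 Pa, K = 1.312e-05.
Apply Archard: V = K·W·L/H = 1.312e-05 · 44.42 · 109.5 / 6.049e+09 = 1.055e-11 m³.

value=1.055e-11 m^3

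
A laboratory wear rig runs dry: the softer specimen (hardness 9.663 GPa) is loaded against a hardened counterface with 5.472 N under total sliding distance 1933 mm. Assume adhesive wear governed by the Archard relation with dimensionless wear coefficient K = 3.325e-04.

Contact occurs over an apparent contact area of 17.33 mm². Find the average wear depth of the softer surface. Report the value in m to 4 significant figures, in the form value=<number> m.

value=2.100e-08 m

Printed values are rounded, and all arithmetic keeps full precision — a single final rounding: 4 significant figures.
Distance covered L = 1933 mm = 1.933 m.
Hardness H = 9.663 GPa = 9.663e+09 Pa.
Contact area A = 17.33 mm² = 1.733e-05 m².
Expressed in SI base units: W = 5.472 N, H = 9.663e+09 Pa, K = 3.325e-04.
By Archard's law, V = K·W·L/H = 3.325e-04 · 5.472 · 1.933 / 9.663e+09 = 3.640e-13 m³.
Depth h = V/A = 3.640e-13 / 1.733e-05 = 2.100e-08 m.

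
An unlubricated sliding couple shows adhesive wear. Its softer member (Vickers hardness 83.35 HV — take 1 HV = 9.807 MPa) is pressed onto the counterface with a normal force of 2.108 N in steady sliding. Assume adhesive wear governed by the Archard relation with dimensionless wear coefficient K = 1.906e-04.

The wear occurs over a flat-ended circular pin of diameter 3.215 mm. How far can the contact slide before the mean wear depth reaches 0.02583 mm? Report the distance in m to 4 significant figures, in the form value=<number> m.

All working math carries exact precision; printed values are rounded, and one last rounding to four significant digits.
Convert: Hardness H = 83.35 HV × 9.807 MPa/HV = 817.4 MPa = 8.174e+08 Pa.
Convert: Pin diameter d = 3.215 mm = 0.003215 m. Contact area A = π·d²/4 = π·(0.003215 m)²/4 = 8.118e-06 m².
Convert: Depth limit h_lim = 0.02583 mm = 2.583e-05 m.
Collected in SI base units: W = 2.108 N, H = 8.174e+08 Pa, K = 1.906e-04.
At the depth limit, V_lim = h_lim·A = 2.583e-05 · 8.118e-06 = 2.097e-10 m³.
Sliding life L = V_lim·H/(K·W) = 2.097e-10 · 8.174e+08 / (1.906e-04 · 2.108) = 426.6 m.

value=426.6 m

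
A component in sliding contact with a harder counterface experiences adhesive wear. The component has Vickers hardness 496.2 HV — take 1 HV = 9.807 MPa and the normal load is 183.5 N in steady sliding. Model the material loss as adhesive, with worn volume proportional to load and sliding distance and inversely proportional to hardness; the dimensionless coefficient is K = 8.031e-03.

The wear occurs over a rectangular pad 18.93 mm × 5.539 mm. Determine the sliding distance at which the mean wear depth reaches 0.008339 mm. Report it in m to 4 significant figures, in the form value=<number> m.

value=2.887 m

Shown intermediates are rounded, and the algebra carries exact precision; one final rounding to four significant figures.
Convert: Hardness H = 496.2 HV × 9.807 MPa/HV = 4866 MPa = 4.866e+09 Pa.
Convert: Pad sides 18.93 mm × 5.539 mm = 0.01893 m × 0.005539 m. Contact area A = 0.01893 m × 0.005539 m = 1.049e-04 m².
Convert: Depth limit h_lim = 0.008339 mm = 8.339e-06 m.
SI base units throughout: W = 183.5 N, H = 4.866e+09 Pa, K = 8.031e-03.
Allowed volume V_lim = h_lim·A = 8.339e-06 · 1.049e-04 = 8.744e-10 m³.
So the life L = V_lim·H/(K·W) = 8.744e-10 · 4.866e+09 / (8.031e-03 · 183.5) = 2.887 m.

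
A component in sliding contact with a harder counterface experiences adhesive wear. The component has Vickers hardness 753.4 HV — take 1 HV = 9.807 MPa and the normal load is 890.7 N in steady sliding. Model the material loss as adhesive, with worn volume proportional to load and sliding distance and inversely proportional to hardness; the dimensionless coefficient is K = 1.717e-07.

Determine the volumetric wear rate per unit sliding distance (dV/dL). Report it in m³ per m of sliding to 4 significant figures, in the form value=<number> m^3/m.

value=2.070e-14 m^3/m

All working math carries full precision. Intermediate values are shown rounded — rounded just once: four significant figures.
Hardness H = 753.4 HV × 9.807 MPa/HV = 7389 MPa = 7.389e+09 Pa.
Collected in SI base units: W = 890.7 N, H = 7.389e+09 Pa, K = 1.717e-07.
The wear rate dV/dL = K·W/H, so: 1.717e-07 · 890.7 / 7.389e+09 = 2.070e-14 m³/m.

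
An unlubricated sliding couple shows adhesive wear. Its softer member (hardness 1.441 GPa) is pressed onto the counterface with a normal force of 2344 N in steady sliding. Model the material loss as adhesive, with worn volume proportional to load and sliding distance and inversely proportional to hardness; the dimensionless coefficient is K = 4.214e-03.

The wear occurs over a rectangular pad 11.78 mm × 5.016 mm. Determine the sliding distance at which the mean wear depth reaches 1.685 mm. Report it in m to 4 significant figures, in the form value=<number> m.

Each operation carries full float precision, and shown intermediates are rounded, and rounded just once to four significant digits.
Hardness H = 1.441 GPa = 1.441e+09 Pa.
Pad sides 11.78 mm × 5.016 mm = 0.01178 m × 0.005016 m. Contact area A = 0.01178 m × 0.005016 m = 5.909e-05 m².
Depth limit h_lim = 1.685 mm = 0.001685 m.
Collected in SI base units: W = 2344 N, H = 1.441e+09 Pa, K = 4.214e-03.
At the depth limit, V_lim = h_lim·A = 0.001685 · 5.909e-05 = 9.956e-08 m³.
Inverting, life L = V_lim·H/(K·W) = 9.956e-08 · 1.441e+09 / (4.214e-03 · 2344) = 14.52 m.

value=14.52 m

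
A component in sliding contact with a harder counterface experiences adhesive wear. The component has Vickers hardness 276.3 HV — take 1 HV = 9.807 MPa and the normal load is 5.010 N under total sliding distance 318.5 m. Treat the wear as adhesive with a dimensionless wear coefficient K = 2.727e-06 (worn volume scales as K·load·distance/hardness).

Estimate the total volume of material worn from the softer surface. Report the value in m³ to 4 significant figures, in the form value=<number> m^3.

The intermediates are shown rounded; all arithmetic carries full precision; one last rounding, at 4 significant digits.
Convert: Hardness H = 276.3 HV × 9.807 MPa/HV = 2710 MPa = 2.710e+09 Pa.
Expressed in SI base units: W = 5.010 N, H = 2.710e+09 Pa, K = 2.727e-06.
Apply Archard: V = K·W·L/H = 2.727e-06 · 5.010 · 318.5 / 2.710e+09 = 1.606e-12 m³.

value=1.606e-12 m^3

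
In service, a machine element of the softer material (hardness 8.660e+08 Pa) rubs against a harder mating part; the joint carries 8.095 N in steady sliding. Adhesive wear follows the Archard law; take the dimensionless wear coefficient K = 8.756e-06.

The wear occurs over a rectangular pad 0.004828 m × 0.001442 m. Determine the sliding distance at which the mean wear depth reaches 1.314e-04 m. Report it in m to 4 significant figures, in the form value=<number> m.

value=1.118e+04 m

The intermediates are shown rounded; every step runs at exact precision; one last rounding: 4 significant figures.
Convert: Contact area A = 0.004828 m × 0.001442 m = 6.962e-06 m².
In SI base units, W = 8.095 N, H = 8.660e+08 Pa, K = 8.756e-06.
Volume at the limit: V_lim = h_lim·A = 1.314e-04 · 6.962e-06 = 9.148e-10 m³.
So the life L = V_lim·H/(K·W) = 9.148e-10 · 8.660e+08 / (8.756e-06 · 8.095) = 1.118e+04 m.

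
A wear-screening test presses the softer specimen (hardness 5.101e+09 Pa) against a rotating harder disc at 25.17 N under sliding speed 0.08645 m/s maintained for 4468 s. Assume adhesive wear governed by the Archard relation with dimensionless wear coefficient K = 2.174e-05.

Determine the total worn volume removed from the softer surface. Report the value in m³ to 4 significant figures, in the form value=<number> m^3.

value=4.143e-11 m^3

Shown intermediates are rounded, and all arithmetic carries exact precision; one final rounding: four significant digits.
Convert: Sliding distance L = v·t = 0.08645 m/s × 4468 s = 386.3 m.
In SI base units, W = 25.17 N, H = 5.101e+09 Pa, K = 2.174e-05.
Archard volume V = K·W·L/H = 2.174e-05 · 25.17 · 386.3 / 5.101e+09 = 4.143e-11 m³.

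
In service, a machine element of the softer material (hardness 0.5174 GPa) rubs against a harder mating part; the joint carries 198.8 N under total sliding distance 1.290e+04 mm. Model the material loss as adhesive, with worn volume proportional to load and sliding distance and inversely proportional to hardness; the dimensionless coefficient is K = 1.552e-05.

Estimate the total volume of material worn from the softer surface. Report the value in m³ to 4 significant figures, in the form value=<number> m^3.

value=7.693e-11 m^3

The intermediates appear rounded; all working math maintains full float precision — rounded just once to four significant digits.
Convert: Sliding distance L = 1.290e+04 mm = 12.90 m.
Convert: Hardness H = 0.5174 GPa = 5.174e+08 Pa.
Restated in SI base units: W = 198.8 N, H = 5.174e+08 Pa, K = 1.552e-05.
By Archard's law, V = K·W·L/H = 1.552e-05 · 198.8 · 12.90 / 5.174e+08 = 7.693e-11 m³.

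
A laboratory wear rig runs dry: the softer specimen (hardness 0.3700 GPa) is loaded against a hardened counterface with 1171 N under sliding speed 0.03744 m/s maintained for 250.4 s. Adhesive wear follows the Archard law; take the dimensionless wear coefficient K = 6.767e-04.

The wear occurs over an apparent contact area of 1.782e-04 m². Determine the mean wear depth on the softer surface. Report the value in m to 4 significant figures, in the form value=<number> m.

Intermediate values are displayed rounded — the algebra runs at exact precision — one final rounding to four significant figures.
Convert: Path length L = v·t = 0.03744 m/s × 250.4 s = 9.375 m.
Convert: Hardness H = 0.3700 GPa = 3.700e+08 Pa.
Expressed in SI base units: W = 1171 N, H = 3.700e+08 Pa, K = 6.767e-04.
Wear volume V = K·W·L/H = 6.767e-04 · 1171 · 9.375 / 3.700e+08 = 2.008e-08 m³.
Depth of wear h = V/A = 2.008e-08 / 1.782e-04 = 1.127e-04 m.

value=1.127e-04 m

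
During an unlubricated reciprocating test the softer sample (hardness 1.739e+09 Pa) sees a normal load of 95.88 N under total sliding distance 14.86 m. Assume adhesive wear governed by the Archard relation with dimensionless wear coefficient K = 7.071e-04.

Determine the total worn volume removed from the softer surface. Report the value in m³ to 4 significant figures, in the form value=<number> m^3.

Quoted intermediates are rounded, and all arithmetic runs at full precision, and one last rounding to 4 significant figures.
In SI base units, W = 95.88 N, H = 1.739e+09 Pa, K = 7.071e-04.
By Archard's law, V = K·W·L/H = 7.071e-04 · 95.88 · 14.86 / 1.739e+09 = 5.793e-10 m³.

value=5.793e-10 m^3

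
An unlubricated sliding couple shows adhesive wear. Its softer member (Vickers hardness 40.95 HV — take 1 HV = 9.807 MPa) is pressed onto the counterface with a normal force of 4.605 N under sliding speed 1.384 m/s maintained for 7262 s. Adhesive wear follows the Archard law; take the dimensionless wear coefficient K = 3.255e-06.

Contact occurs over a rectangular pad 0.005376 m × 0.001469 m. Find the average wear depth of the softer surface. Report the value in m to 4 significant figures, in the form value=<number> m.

value=4.750e-05 m

The algebra runs at full float precision. Quoted intermediates are rounded, and one final rounding to 4 significant digits.
Distance covered L = v·t = 1.384 m/s × 7262 s = 1.005e+04 m.
Hardness H = 40.95 HV × 9.807 MPa/HV = 401.6 MPa = 4.016e+08 Pa.
Contact area A = 0.005376 m × 0.001469 m = 7.897e-06 m².
Restated in SI base units: W = 4.605 N, H = 4.016e+08 Pa, K = 3.255e-06.
By Archard's law, V = K·W·L/H = 3.255e-06 · 4.605 · 1.005e+04 / 4.016e+08 = 3.751e-10 m³.
Mean wear depth h = V/A = 3.751e-10 / 7.897e-06 = 4.750e-05 m.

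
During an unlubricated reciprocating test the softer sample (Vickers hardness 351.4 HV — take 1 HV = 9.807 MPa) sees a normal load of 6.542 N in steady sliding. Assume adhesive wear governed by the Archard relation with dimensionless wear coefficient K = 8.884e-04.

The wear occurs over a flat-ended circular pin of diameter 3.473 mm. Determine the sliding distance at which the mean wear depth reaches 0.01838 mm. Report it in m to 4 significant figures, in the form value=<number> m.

Intermediates are shown rounded — each operation holds exact precision, and a lone final rounding to 4 significant figures.
Convert: Hardness H = 351.4 HV × 9.807 MPa/HV = 3446 MPa = 3.446e+09 Pa.
Convert: Pin diameter d = 3.473 mm = 0.003473 m. Contact area A = π·d²/4 = π·(0.003473 m)²/4 = 9.473e-06 m².
Convert: Depth limit h_lim = 0.01838 mm = 1.838e-05 m.
SI base units throughout: W = 6.542 N, H = 3.446e+09 Pa, K = 8.884e-04.
Limit volume V_lim = h_lim·A = 1.838e-05 · 9.473e-06 = 1.741e-10 m³.
Life L = V_lim·H/(K·W) = 1.741e-10 · 3.446e+09 / (8.884e-04 · 6.542) = 103.2 m.

value=103.2 m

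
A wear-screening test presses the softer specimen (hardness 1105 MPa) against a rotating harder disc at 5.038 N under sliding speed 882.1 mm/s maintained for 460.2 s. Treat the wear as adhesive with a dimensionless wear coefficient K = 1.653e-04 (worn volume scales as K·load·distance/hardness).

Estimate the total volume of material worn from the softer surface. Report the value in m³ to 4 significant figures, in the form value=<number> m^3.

Every step runs at full precision; intermediate values appear rounded — a single final rounding to four significant figures.
Convert: Sliding speed v = 882.1 mm/s = 0.8821 m/s. Sliding distance L = v·t = 0.8821 m/s × 460.2 s = 405.9 m.
Convert: Hardness H = 1105 MPa = 1.105e+09 Pa.
Restated in SI base units: W = 5.038 N, H = 1.105e+09 Pa, K = 1.653e-04.
Volume removed: V = K·W·L/H = 1.653e-04 · 5.038 · 405.9 / 1.105e+09 = 3.059e-10 m³.

value=3.059e-10 m^3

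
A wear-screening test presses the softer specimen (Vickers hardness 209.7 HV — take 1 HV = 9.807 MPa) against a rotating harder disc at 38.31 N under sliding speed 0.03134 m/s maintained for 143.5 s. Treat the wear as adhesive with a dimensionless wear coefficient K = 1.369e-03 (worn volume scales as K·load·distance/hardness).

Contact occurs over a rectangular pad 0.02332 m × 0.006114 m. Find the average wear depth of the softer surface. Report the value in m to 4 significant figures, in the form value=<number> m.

value=8.044e-07 m

The intermediates are shown rounded. All arithmetic runs at full float precision. Rounded just once: four significant figures.
Path length L = v·t = 0.03134 m/s × 143.5 s = 4.497 m.
Hardness H = 209.7 HV × 9.807 MPa/HV = 2057 MPa = 2.057e+09 Pa.
Contact area A = 0.02332 m × 0.006114 m = 1.426e-04 m².
In SI base units: W = 38.31 N, H = 2.057e+09 Pa, K = 1.369e-03.
Volume removed: V = K·W·L/H = 1.369e-03 · 38.31 · 4.497 / 2.057e+09 = 1.147e-10 m³.
Average depth h = V/A = 1.147e-10 / 1.426e-04 = 8.044e-07 m.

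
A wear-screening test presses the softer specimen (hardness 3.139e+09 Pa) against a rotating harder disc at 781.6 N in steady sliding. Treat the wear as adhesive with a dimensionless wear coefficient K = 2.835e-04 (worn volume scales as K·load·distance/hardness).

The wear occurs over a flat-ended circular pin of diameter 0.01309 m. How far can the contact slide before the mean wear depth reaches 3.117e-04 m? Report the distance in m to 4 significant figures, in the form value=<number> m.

value=594.2 m

The algebra runs at full float precision. The intermediates are displayed rounded — one final rounding: four significant figures.
Convert: Contact area A = π·d²/4 = π·(0.01309 m)²/4 = 1.346e-04 m².
As SI base values: W = 781.6 N, H = 3.139e+09 Pa, K = 2.835e-04.
Allowed volume V_lim = h_lim·A = 3.117e-04 · 1.346e-04 = 4.195e-08 m³.
So the life L = V_lim·H/(K·W) = 4.195e-08 · 3.139e+09 / (2.835e-04 · 781.6) = 594.2 m.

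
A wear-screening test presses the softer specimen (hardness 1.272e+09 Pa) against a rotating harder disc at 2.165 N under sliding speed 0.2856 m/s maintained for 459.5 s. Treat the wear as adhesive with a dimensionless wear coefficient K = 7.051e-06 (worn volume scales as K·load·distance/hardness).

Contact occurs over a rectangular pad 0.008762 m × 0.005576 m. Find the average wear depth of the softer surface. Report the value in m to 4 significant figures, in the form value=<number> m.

Intermediate values are printed rounded — each operation carries exact precision; one final rounding, at 4 significant digits.
Convert: Path length L = v·t = 0.2856 m/s × 459.5 s = 131.2 m.
Convert: Contact area A = 0.008762 m × 0.005576 m = 4.886e-05 m².
Expressed in SI base units: W = 2.165 N, H = 1.272e+09 Pa, K = 7.051e-06.
Archard volume V = K·W·L/H = 7.051e-06 · 2.165 · 131.2 / 1.272e+09 = 1.575e-12 m³.
Depth of wear h = V/A = 1.575e-12 / 4.886e-05 = 3.224e-08 m.

value=3.224e-08 m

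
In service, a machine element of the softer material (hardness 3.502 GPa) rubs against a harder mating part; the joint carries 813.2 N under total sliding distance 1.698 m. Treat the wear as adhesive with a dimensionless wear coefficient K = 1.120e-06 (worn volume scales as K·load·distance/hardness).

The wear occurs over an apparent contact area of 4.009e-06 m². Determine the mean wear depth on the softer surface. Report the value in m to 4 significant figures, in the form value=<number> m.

Intermediates are shown rounded. Each operation runs at exact precision. Rounded just once to four significant digits.
Convert: Hardness H = 3.502 GPa = 3.502e+09 Pa.
In SI base units, W = 813.2 N, H = 3.502e+09 Pa, K = 1.120e-06.
Volume removed: V = K·W·L/H = 1.120e-06 · 813.2 · 1.698 / 3.502e+09 = 4.416e-13 m³.
Wear depth h = V/A = 4.416e-13 / 4.009e-06 = 1.102e-07 m.

value=1.102e-07 m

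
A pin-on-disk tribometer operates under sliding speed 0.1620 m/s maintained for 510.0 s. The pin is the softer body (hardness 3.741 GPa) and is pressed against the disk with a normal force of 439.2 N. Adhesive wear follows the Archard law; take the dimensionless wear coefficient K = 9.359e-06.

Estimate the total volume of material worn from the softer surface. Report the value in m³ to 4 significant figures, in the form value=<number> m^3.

value=9.078e-11 m^3

Intermediates are shown rounded — the algebra maintains full float precision, and a single final rounding, at 4 significant digits.
Convert: Sliding distance L = v·t = 0.1620 m/s × 510.0 s = 82.62 m.
Convert: Hardness H = 3.741 GPa = 3.741e+09 Pa.
Restated in SI base units: W = 439.2 N, H = 3.741e+09 Pa, K = 9.359e-06.
Wear volume V = K·W·L/H = 9.359e-06 · 439.2 · 82.62 / 3.741e+09 = 9.078e-11 m³.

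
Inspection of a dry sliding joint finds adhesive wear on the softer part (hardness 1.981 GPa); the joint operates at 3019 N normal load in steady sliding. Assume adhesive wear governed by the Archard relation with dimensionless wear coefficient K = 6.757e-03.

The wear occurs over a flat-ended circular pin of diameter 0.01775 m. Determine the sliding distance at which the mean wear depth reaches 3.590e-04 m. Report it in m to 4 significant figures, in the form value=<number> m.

value=8.627 m

The intermediates appear rounded, and all arithmetic carries exact precision; a single final rounding, at four significant figures.
Convert: Hardness H = 1.981 GPa = 1.981e+09 Pa.
Convert: Contact area A = π·d²/4 = π·(0.01775 m)²/4 = 2.474e-04 m².
As SI base values: W = 3019 N, H = 1.981e+09 Pa, K = 6.757e-03.
Limit volume V_lim = h_lim·A = 3.590e-04 · 2.474e-04 = 8.883e-08 m³.
Thus life L = V_lim·H/(K·W) = 8.883e-08 · 1.981e+09 / (6.757e-03 · 3019) = 8.627 m.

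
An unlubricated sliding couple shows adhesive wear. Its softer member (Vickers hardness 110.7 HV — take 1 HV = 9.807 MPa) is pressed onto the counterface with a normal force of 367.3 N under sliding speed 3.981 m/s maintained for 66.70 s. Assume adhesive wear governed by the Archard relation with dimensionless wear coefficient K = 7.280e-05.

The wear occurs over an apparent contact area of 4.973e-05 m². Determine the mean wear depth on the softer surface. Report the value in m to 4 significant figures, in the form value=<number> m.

The algebra holds exact precision, and intermediates are displayed rounded, and a single final rounding to 4 significant figures.
Convert: Distance covered L = v·t = 3.981 m/s × 66.70 s = 265.5 m.
Convert: Hardness H = 110.7 HV × 9.807 MPa/HV = 1086 MPa = 1.086e+09 Pa.
SI base units throughout: W = 367.3 N, H = 1.086e+09 Pa, K = 7.280e-05.
Archard volume V = K·W·L/H = 7.280e-05 · 367.3 · 265.5 / 1.086e+09 = 6.540e-09 m³.
Average depth h = V/A = 6.540e-09 / 4.973e-05 = 1.315e-04 m.

value=1.315e-04 m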